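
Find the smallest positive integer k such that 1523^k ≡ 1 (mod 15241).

The order of 1523 must divide p − 1 = 15240 = 2^3 · 3 · 5 · 127.
Divisors: 1, 2, 3, 4, 5, 6, 8, 10, 12, 15, 20, 24, 30, 40, 60, 120, 127, 254, 381, 508, 635, 762, 1016, 1270, 1524, 1905, 2540, 3048, 3810, 5080, 7620, 15240.
Check each in increasing order: 1523^1 ≡ 1523;  1523^2 ≡ 2897;  1523^3 ≡ 7482;  1523^4 ≡ 10059;  1523^5 ≡ 2652;  1523^6 ≡ 131;  1523^8 ≡ 13723;  1523^10 ≡ 7003;  1523^12 ≡ 1920;  1523^15 ≡ 8418;  1523^20 ≡ 11712;  1523^24 ≡ 13319;  1523^30 ≡ 7315;  1523^40 ≡ 1944;  1523^60 ≡ 13315;  1523^120 ≡ 5913;  1523^127 ≡ 6005;  1523^254 ≡ 15060;  1523^381 ≡ 10447;  1523^508 ≡ 2279;  1523^635 ≡ 14218;  1523^762 ≡ 14249;  1523^1016 ≡ 11901;  1523^1270 ≡ 10141;  1523^1524 ≡ 8640;  1523^1905 ≡ 4878;  1523^2540 ≡ 8854;  1523^3048 ≡ 14423;  1523^3810 ≡ 3683;  1523^5080 ≡ 8853;  1523^7620 ≡ 15240;  1523^15240 ≡ 1.
Smallest exponent giving 1 is 15240.

15240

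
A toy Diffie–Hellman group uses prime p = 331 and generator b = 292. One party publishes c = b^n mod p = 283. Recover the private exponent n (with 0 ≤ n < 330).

70

Baby-step giant-step with m = ceil(sqrt(330)) = 19.
Baby table (292^j mod 331 for j=0..18):
  0:1  1:292  2:197  3:261  4:82  5:112  6:266  7:218
  8:104  9:247  10:297  11:2  12:253  13:63  14:191  15:164
  16:224  17:201  18:105
Giant step factor: 292^(-19) ≡ 148 (mod 331).
Scan 283·148^i mod 331 for i = 0, 1, …:
  i=0: 283   i=1: 178   i=2: 195   i=3: 63
Match at i=3, j=13: n = 3·19 + 13 = 70.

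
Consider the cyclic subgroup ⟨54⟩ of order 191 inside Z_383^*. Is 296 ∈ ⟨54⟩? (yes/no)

no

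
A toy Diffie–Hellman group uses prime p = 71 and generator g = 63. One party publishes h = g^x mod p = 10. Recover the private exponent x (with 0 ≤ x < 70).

68

Baby-step giant-step with m = ceil(sqrt(70)) = 9.
Baby table (63^j mod 71 for j=0..8):
  0:1  1:63  2:64  3:56  4:49  5:34  6:12  7:46
  8:58
Giant step factor: 63^(-9) ≡ 28 (mod 71).
Scan 10·28^i mod 71 for i = 0, 1, …:
  i=0: 10   i=1: 67   i=2: 30   i=3: 59
  i=4: 19   i=5: 35   i=6: 57   i=7: 34
Match at i=7, j=5: x = 7·9 + 5 = 68.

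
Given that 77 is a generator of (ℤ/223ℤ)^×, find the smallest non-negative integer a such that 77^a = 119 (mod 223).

186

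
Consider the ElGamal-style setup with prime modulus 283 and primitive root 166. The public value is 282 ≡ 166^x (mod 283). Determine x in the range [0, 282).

Baby-step giant-step with m = ceil(sqrt(282)) = 17.
Baby table (166^j mod 283 for j=0..16):
  0:1  1:166  2:105  3:167  4:271  5:272  6:155  7:260
  8:144  9:132  10:121  11:276  12:253  13:114  14:246  15:84
  16:77
Giant step factor: 166^(-17) ≡ 277 (mod 283).
Scan 282·277^i mod 283 for i = 0, 1, …:
  i=0: 282   i=1: 6   i=2: 247   i=3: 216
  i=4: 119   i=5: 135   i=6: 39   i=7: 49
  i=8: 272
Match at i=8, j=5: x = 8·17 + 5 = 141.

141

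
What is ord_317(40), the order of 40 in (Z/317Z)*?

The order of 40 must divide p − 1 = 316 = 2^2 · 79.
Divisors: 1, 2, 4, 79, 158, 316.
Check each in increasing order: 40^1 ≡ 40;  40^2 ≡ 15;  40^4 ≡ 225;  40^79 ≡ 316;  40^158 ≡ 1.
Smallest exponent giving 1 is 158.

158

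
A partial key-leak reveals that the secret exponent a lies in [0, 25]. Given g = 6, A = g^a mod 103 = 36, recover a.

2

Compute 6^0 mod 103 = 1, then multiply by 6 repeatedly:
  6^0=1  6^1=6  6^2=36
Found 36 at exponent 2.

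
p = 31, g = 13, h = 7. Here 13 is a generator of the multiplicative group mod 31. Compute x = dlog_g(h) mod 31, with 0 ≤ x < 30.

8

Successive powers of 13 modulo 31:
  13^0=1  13^1=13  13^2=14  13^3=27  13^4=10  13^5=6
  13^6=16  13^7=22  13^8=7
So 13^8 ≡ 7 (mod 31), giving x = 8.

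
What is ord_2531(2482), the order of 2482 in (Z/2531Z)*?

2530

The order of 2482 must divide p − 1 = 2530 = 2 · 5 · 11 · 23.
Divisors: 1, 2, 5, 10, 11, 22, 23, 46, 55, 110, 115, 230, 253, 506, 1265, 2530.
Check each in increasing order: 2482^1 ≡ 2482;  2482^2 ≡ 2401;  2482^5 ≡ 2068;  2482^10 ≡ 1765;  2482^11 ≡ 2100;  2482^22 ≡ 998;  2482^23 ≡ 1718;  2482^46 ≡ 378;  2482^55 ≡ 124;  2482^110 ≡ 190;  2482^115 ≡ 615;  2482^230 ≡ 1106;  2482^253 ≡ 1858;  2482^506 ≡ 2411;  2482^1265 ≡ 2530;  2482^2530 ≡ 1.
Smallest exponent giving 1 is 2530.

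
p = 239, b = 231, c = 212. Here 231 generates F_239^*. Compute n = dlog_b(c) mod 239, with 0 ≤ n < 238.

167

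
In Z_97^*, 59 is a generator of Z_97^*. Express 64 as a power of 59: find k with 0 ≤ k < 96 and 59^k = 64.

36

Baby-step giant-step with m = ceil(sqrt(96)) = 10.
Baby table (59^j mod 97 for j=0..9):
  0:1  1:59  2:86  3:30  4:24  5:58  6:27  7:41
  8:91  9:34
Giant step factor: 59^(-10) ≡ 25 (mod 97).
Scan 64·25^i mod 97 for i = 0, 1, …:
  i=0: 64   i=1: 48   i=2: 36   i=3: 27
Match at i=3, j=6: k = 3·10 + 6 = 36.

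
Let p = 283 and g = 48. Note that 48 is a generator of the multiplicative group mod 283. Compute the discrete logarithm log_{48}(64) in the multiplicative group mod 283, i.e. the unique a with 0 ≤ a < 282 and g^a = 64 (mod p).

Baby-step giant-step with m = ceil(sqrt(282)) = 17.
Baby table (48^j mod 283 for j=0..16):
  0:1  1:48  2:40  3:222  4:185  5:107  6:42  7:35
  8:265  9:268  10:129  11:249  12:66  13:55  14:93  15:219
  16:41
Giant step factor: 48^(-17) ≡ 87 (mod 283).
Scan 64·87^i mod 283 for i = 0, 1, …:
  i=0: 64   i=1: 191   i=2: 203   i=3: 115
  i=4: 100   i=5: 210   i=6: 158   i=7: 162
  i=8: 227   i=9: 222
Match at i=9, j=3: a = 9·17 + 3 = 156.

156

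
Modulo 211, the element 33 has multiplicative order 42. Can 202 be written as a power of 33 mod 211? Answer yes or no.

no

202 ∈ ⟨33⟩ iff 202^42 ≡ 1 (mod 211), since |⟨33⟩| = 42.
202^42 mod 211 = 107.
Since 107 ≠ 1, 202 does not lie in the subgroup.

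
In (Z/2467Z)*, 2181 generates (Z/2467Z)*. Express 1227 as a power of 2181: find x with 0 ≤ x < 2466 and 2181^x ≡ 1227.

Baby-step giant-step with m = ceil(sqrt(2466)) = 50.
Baby table (2181^j mod 2467 for j=0..49):
  0:1  1:2181  2:385  3:905  4:205  5:578  6:2448  7:500
  8:86  9:74  10:1039  11:1353  12:361  13:368  14:833  15:1061
  16:2462  17:1430  18:542  19:409  20:1442  21:2044  22:95  23:2434
  24:2037  25:2097  26:2206  27:636  28:662  29:627  30:769  31:2096
  32:25  33:251  34:2224  35:422  36:191  37:2115  38:1992  39:165
  40:2150  41:1850  42:1305  43:1754  44:1624  45:1799  46:1089  47:1855
  48:2342  49:1212
Giant step factor: 2181^(-50) ≡ 400 (mod 2467).
Scan 1227·400^i mod 2467 for i = 0, 1, …:
  i=0: 1227   i=1: 2334   i=2: 1074   i=3: 342
  i=4: 1115   i=5: 1940   i=6: 1362   i=7: 2060
  i=8: 22   i=9: 1399     …   i=34: 1512
  i=35: 385
Match at i=35, j=2: x = 35·50 + 2 = 1752.

1752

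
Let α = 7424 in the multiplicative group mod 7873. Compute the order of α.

The order of 7424 must divide p − 1 = 7872 = 2^6 · 3 · 41.
Divisors: 1, 2, 3, 4, 6, 8, 12, 16, 24, 32, 41, 48, 64, 82, 96, 123, 164, 192, 246, 328, 492, 656, 984, 1312, 1968, 2624, 3936, 7872.
Check each in increasing order: 7424^1 ≡ 7424;  7424^2 ≡ 4776;  7424^3 ≡ 4905;  7424^4 ≡ 2095;  7424^6 ≡ 7010;  7424^8 ≡ 3764;  7424^12 ≡ 4707;  7424^16 ≡ 4169;  7424^24 ≡ 1227;  7424^32 ≡ 4850;  7424^41 ≡ 176;  7424^48 ≡ 1786;  7424^64 ≡ 5849;  7424^82 ≡ 7357;  7424^96 ≡ 1231;  7424^123 ≡ 3660;  7424^164 ≡ 6447;  7424^192 ≡ 3745;  7424^246 ≡ 3627;  7424^328 ≡ 2242;  7424^492 ≡ 7219;  7424^656 ≡ 3590;  7424^984 ≡ 2574;  7424^1312 ≡ 7872;  7424^1968 ≡ 4283;  7424^2624 ≡ 1.
Smallest exponent giving 1 is 2624.

2624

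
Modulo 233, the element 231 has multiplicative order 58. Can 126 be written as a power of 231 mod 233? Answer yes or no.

yes

126 ∈ ⟨231⟩ iff 126^58 ≡ 1 (mod 233), since |⟨231⟩| = 58.
126^58 mod 233 = 1.
Since 1 = 1, 126 lies in the subgroup.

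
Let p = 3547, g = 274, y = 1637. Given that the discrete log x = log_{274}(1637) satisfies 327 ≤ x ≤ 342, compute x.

334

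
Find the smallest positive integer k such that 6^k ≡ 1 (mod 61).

The order of 6 must divide p − 1 = 60 = 2^2 · 3 · 5.
Divisors: 1, 2, 3, 4, 5, 6, 10, 12, 15, 20, 30, 60.
Check each in increasing order: 6^1 ≡ 6;  6^2 ≡ 36;  6^3 ≡ 33;  6^4 ≡ 15;  6^5 ≡ 29;  6^6 ≡ 52;  6^10 ≡ 48;  6^12 ≡ 20;  6^15 ≡ 50;  6^20 ≡ 47;  6^30 ≡ 60;  6^60 ≡ 1.
Smallest exponent giving 1 is 60.

60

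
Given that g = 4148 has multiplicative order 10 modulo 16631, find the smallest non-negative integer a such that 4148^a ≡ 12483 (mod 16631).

6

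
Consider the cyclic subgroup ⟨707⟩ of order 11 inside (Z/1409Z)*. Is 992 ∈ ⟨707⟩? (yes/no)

⟨707⟩ has order 11; its elements mod 1409 are {1, 46, 115, 544, 564, 582, 707, 992, 1063, 1071, 1360}.
992 is in this set.

yes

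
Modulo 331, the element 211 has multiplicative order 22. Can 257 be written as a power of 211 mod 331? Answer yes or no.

yes

⟨211⟩ has order 22; its elements mod 331 are {1, 38, 57, 61, 74, 80, 85, 111, 120, 151, 164, 167, 180, 211, 220, 246, 251, 257, 270, 274, 293, 330}.
257 is in this set.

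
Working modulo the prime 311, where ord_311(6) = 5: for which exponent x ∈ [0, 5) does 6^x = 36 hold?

2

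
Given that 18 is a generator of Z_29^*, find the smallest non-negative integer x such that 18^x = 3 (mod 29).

Successive powers of 18 modulo 29:
  18^0=1  18^1=18  18^2=5  18^3=3
So 18^3 ≡ 3 (mod 29), giving x = 3.

3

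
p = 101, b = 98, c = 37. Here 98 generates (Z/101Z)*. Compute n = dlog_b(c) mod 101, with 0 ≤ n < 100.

24

Baby-step giant-step with m = ceil(sqrt(100)) = 10.
Baby table (98^j mod 101 for j=0..9):
  0:1  1:98  2:9  3:74  4:81  5:60  6:22  7:35
  8:97  9:12
Giant step factor: 98^(-10) ≡ 14 (mod 101).
Scan 37·14^i mod 101 for i = 0, 1, …:
  i=0: 37   i=1: 13   i=2: 81
Match at i=2, j=4: n = 2·10 + 4 = 24.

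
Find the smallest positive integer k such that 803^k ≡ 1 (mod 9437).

337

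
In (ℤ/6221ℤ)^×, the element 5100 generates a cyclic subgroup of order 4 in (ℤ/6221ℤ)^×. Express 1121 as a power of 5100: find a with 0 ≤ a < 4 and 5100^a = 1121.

3

Successive powers of 5100 modulo 6221:
  5100^0=1  5100^1=5100  5100^2=6220  5100^3=1121
So 5100^3 ≡ 1121 (mod 6221), giving a = 3.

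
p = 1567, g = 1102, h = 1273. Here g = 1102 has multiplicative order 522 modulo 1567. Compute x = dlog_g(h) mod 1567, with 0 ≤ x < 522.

Baby-step giant-step with m = ceil(sqrt(522)) = 23.
Baby table (1102^j mod 1567 for j=0..22):
  0:1  1:1102  2:1546  3:363  4:441  5:212  6:141  7:249
  8:173  9:1039  10:1068  11:119  12:1077  13:635  14:888  15:768
  16:156  17:1109  18:1425  19:216  20:1415  21:165  22:58
Giant step factor: 1102^(-23) ≡ 1193 (mod 1567).
Scan 1273·1193^i mod 1567 for i = 0, 1, …:
  i=0: 1273   i=1: 266   i=2: 804   i=3: 168
  i=4: 1415
Match at i=4, j=20: x = 4·23 + 20 = 112.

112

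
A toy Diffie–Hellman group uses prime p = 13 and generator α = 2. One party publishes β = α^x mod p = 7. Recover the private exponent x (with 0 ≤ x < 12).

11

Successive powers of 2 modulo 13:
  2^0=1  2^1=2  2^2=4  2^3=8  2^4=3  2^5=6
  2^6=12  2^7=11  2^8=9  2^9=5  2^10=10  2^11=7
So 2^11 ≡ 7 (mod 13), giving x = 11.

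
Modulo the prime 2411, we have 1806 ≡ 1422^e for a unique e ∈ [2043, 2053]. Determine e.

2049

Compute 1422^2043 mod 2411 = 1758, then multiply by 1422 repeatedly:
  1422^2043=1758  1422^2044=2080  1422^2045=1874  1422^2046=673  1422^2047=2250
  1422^2048=103  1422^2049=1806
Found 1806 at exponent 2049.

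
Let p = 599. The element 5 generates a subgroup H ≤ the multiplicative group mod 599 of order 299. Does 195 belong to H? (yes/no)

195 ∈ ⟨5⟩ iff 195^299 ≡ 1 (mod 599), since |⟨5⟩| = 299.
195^299 mod 599 = 1.
Since 1 = 1, 195 lies in the subgroup.

yes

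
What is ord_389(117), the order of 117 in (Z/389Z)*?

194

The order of 117 must divide p − 1 = 388 = 2^2 · 97.
Divisors: 1, 2, 4, 97, 194, 388.
Check each in increasing order: 117^1 ≡ 117;  117^2 ≡ 74;  117^4 ≡ 30;  117^97 ≡ 388;  117^194 ≡ 1.
Smallest exponent giving 1 is 194.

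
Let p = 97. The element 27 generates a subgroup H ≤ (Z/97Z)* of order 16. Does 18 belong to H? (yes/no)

18 ∈ ⟨27⟩ iff 18^16 ≡ 1 (mod 97), since |⟨27⟩| = 16.
18^16 mod 97 = 1.
Since 1 = 1, 18 lies in the subgroup.

yes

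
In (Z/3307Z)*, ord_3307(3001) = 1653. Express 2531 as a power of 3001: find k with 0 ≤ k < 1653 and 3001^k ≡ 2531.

Baby-step giant-step with m = ceil(sqrt(1653)) = 41.
Baby table (3001^j mod 3307 for j=0..40):
  0:1  1:3001  2:1040  3:2539  4:211  5:1574  6:1178  7:3302
  8:1530  9:1414  10:533  11:2252  12:2051  13:724  14:25  15:2271
  16:2851  17:642  18:1968  19:2973  20:2994  21:3182  22:1873  23:2280
  24:97  25:81  26:1670  27:1565  28:625  29:556  30:1828  31:2822
  32:2902  33:1571  34:2096  35:182  36:527  37:781  38:2425  39:2025
  40:2066
Giant step factor: 3001^(-41) ≡ 1970 (mod 3307).
Scan 2531·1970^i mod 3307 for i = 0, 1, …:
  i=0: 2531   i=1: 2421   i=2: 676   i=3: 2306
  i=4: 2309   i=5: 1605   i=6: 358   i=7: 869
  i=8: 2211   i=9: 351     …   i=13: 1585
  i=14: 642
Match at i=14, j=17: k = 14·41 + 17 = 591.

591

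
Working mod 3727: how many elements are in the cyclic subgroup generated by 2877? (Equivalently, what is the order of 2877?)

3726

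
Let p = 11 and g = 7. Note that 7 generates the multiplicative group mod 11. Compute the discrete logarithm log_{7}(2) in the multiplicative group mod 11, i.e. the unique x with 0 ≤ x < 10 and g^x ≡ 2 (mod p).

Successive powers of 7 modulo 11:
  7^0=1  7^1=7  7^2=5  7^3=2
So 7^3 ≡ 2 (mod 11), giving x = 3.

3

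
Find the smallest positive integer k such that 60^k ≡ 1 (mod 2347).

The order of 60 must divide p − 1 = 2346 = 2 · 3 · 17 · 23.
Divisors: 1, 2, 3, 6, 17, 23, 34, 46, 51, 69, 102, 138, 391, 782, 1173, 2346.
Check each in increasing order: 60^1 ≡ 60;  60^2 ≡ 1253;  60^3 ≡ 76;  60^6 ≡ 1082;  60^17 ≡ 1417;  60^23 ≡ 603;  60^34 ≡ 1204;  60^46 ≡ 2171;  60^51 ≡ 2146;  60^69 ≡ 1834;  60^102 ≡ 502;  60^138 ≡ 305;  60^391 ≡ 1284;  60^782 ≡ 1062;  60^1173 ≡ 1.
Smallest exponent giving 1 is 1173.

1173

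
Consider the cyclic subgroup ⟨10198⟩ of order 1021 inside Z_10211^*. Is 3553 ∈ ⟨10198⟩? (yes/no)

yes

3553 ∈ ⟨10198⟩ iff 3553^1021 ≡ 1 (mod 10211), since |⟨10198⟩| = 1021.
3553^1021 mod 10211 = 1.
Since 1 = 1, 3553 lies in the subgroup.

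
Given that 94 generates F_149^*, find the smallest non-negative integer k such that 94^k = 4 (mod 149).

Baby-step giant-step with m = ceil(sqrt(148)) = 13.
Baby table (94^j mod 149 for j=0..12):
  0:1  1:94  2:45  3:58  4:88  5:77  6:86  7:38
  8:145  9:71  10:118  11:66  12:95
Giant step factor: 94^(-13) ≡ 134 (mod 149).
Scan 4·134^i mod 149 for i = 0, 1, …:
  i=0: 4   i=1: 89   i=2: 6   i=3: 59
  i=4: 9   i=5: 14   i=6: 88
Match at i=6, j=4: k = 6·13 + 4 = 82.

82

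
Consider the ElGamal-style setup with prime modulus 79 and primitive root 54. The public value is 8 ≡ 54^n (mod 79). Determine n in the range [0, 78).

24

Baby-step giant-step with m = ceil(sqrt(78)) = 9.
Baby table (54^j mod 79 for j=0..8):
  0:1  1:54  2:72  3:17  4:49  5:39  6:52  7:43
  8:31
Giant step factor: 54^(-9) ≡ 58 (mod 79).
Scan 8·58^i mod 79 for i = 0, 1, …:
  i=0: 8   i=1: 69   i=2: 52
Match at i=2, j=6: n = 2·9 + 6 = 24.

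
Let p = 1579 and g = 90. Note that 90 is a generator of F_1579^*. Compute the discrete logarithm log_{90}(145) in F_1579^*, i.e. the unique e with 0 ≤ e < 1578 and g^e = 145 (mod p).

396

Baby-step giant-step with m = ceil(sqrt(1578)) = 40.
Baby table (90^j mod 1579 for j=0..39):
  0:1  1:90  2:205  3:1081  4:971  5:545  6:101  7:1195
  8:178  9:230  10:173  11:1359  12:727  13:691  14:609  15:1124
  16:104  17:1465  18:793  19:315  20:1507  21:1415  22:1030  23:1118
  24:1143  25:235  26:623  27:805  28:1395  29:809  30:176  31:50
  32:1342  33:776  34:364  35:1180  36:407  37:313  38:1327  39:1005
Giant step factor: 90^(-40) ≡ 272 (mod 1579).
Scan 145·272^i mod 1579 for i = 0, 1, …:
  i=0: 145   i=1: 1544   i=2: 1533   i=3: 120
  i=4: 1060   i=5: 942   i=6: 426   i=7: 605
  i=8: 344   i=9: 407
Match at i=9, j=36: e = 9·40 + 36 = 396.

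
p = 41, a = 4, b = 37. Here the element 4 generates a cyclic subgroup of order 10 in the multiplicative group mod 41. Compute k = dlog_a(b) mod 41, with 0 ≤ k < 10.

6

Successive powers of 4 modulo 41:
  4^0=1  4^1=4  4^2=16  4^3=23  4^4=10  4^5=40
  4^6=37
So 4^6 ≡ 37 (mod 41), giving k = 6.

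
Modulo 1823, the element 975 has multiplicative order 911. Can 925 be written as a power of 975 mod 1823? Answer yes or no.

925 ∈ ⟨975⟩ iff 925^911 ≡ 1 (mod 1823), since |⟨975⟩| = 911.
925^911 mod 1823 = 1.
Since 1 = 1, 925 lies in the subgroup.

yes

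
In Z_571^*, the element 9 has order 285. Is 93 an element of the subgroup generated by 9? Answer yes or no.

93 ∈ ⟨9⟩ iff 93^285 ≡ 1 (mod 571), since |⟨9⟩| = 285.
93^285 mod 571 = 570.
Since 570 ≠ 1, 93 does not lie in the subgroup.

no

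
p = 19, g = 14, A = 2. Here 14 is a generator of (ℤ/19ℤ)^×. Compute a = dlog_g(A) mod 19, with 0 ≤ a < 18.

13

Successive powers of 14 modulo 19:
  14^0=1  14^1=14  14^2=6  14^3=8  14^4=17  14^5=10
  14^6=7  14^7=3  14^8=4  14^9=18  14^10=5  14^11=13
  14^12=11  14^13=2
So 14^13 ≡ 2 (mod 19), giving a = 13.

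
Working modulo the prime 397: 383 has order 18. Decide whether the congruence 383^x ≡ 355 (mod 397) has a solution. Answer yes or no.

no

355 ∈ ⟨383⟩ iff 355^18 ≡ 1 (mod 397), since |⟨383⟩| = 18.
355^18 mod 397 = 99.
Since 99 ≠ 1, 355 does not lie in the subgroup.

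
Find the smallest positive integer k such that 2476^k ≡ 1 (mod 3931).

3930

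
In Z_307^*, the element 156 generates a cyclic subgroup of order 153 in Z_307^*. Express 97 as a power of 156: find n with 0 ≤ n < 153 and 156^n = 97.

75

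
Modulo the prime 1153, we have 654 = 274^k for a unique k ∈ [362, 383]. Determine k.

368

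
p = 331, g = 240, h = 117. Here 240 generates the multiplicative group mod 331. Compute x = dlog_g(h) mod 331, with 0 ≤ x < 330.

Baby-step giant-step with m = ceil(sqrt(330)) = 19.
Baby table (240^j mod 331 for j=0..18):
  0:1  1:240  2:6  3:116  4:36  5:34  6:216  7:204
  8:303  9:231  10:163  11:62  12:316  13:41  14:241  15:246
  16:122  17:152  18:70
Giant step factor: 240^(-19) ≡ 237 (mod 331).
Scan 117·237^i mod 331 for i = 0, 1, …:
  i=0: 117   i=1: 256   i=2: 99   i=3: 293
  i=4: 262   i=5: 197   i=6: 18   i=7: 294
  i=8: 168   i=9: 96     …   i=16: 63
  i=17: 36
Match at i=17, j=4: x = 17·19 + 4 = 327.

327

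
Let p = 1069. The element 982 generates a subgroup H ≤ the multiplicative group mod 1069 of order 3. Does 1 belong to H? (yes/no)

yes

⟨982⟩ has order 3; its elements mod 1069 are {1, 86, 982}.
1 is in this set.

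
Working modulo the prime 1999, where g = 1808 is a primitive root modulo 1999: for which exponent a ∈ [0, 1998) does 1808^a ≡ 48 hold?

695

Baby-step giant-step with m = ceil(sqrt(1998)) = 45.
Baby table (1808^j mod 1999 for j=0..44):
  0:1  1:1808  2:499  3:643  4:1125  5:1017  6:1655  7:1736
  8:258  9:697  10:806  11:1976  12:395  13:517  14:1203  15:112
  16:597  17:1915  18:52  19:63  20:1960  21:1452  22:529  23:910
  24:103  25:317  26:1422  27:262  28:1932  29:803  30:550  31:897
  32:587  33:1826  34:1059  35:1629  36:705  37:1277  38:1970  39:1541
  40:1521  41:1343  42:1358  43:492  44:1980
Giant step factor: 1808^(-45) ≡ 688 (mod 1999).
Scan 48·688^i mod 1999 for i = 0, 1, …:
  i=0: 48   i=1: 1040   i=2: 1877   i=3: 22
  i=4: 1143   i=5: 777   i=6: 843   i=7: 274
  i=8: 606   i=9: 1136     …   i=14: 398
  i=15: 1960
Match at i=15, j=20: a = 15·45 + 20 = 695.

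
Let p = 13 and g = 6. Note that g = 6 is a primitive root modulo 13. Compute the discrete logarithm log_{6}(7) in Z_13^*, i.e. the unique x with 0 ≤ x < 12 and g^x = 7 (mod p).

Successive powers of 6 modulo 13:
  6^0=1  6^1=6  6^2=10  6^3=8  6^4=9  6^5=2
  6^6=12  6^7=7
So 6^7 ≡ 7 (mod 13), giving x = 7.

7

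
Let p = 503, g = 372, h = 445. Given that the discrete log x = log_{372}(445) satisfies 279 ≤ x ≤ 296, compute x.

284

Compute 372^279 mod 503 = 62, then multiply by 372 repeatedly:
  372^279=62  372^280=429  372^281=137  372^282=161  372^283=35
  372^284=445
Found 445 at exponent 284.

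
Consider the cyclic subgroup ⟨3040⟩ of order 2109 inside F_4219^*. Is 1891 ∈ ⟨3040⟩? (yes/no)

1891 ∈ ⟨3040⟩ iff 1891^2109 ≡ 1 (mod 4219), since |⟨3040⟩| = 2109.
1891^2109 mod 4219 = 4218.
Since 4218 ≠ 1, 1891 does not lie in the subgroup.

no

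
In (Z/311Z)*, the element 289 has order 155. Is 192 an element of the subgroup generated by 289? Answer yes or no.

yes

192 ∈ ⟨289⟩ iff 192^155 ≡ 1 (mod 311), since |⟨289⟩| = 155.
192^155 mod 311 = 1.
Since 1 = 1, 192 lies in the subgroup.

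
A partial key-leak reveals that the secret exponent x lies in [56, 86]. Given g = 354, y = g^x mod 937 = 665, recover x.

Compute 354^56 mod 937 = 829, then multiply by 354 repeatedly:
  354^56=829  354^57=185  354^58=837  354^59=206  354^60=775
  354^61=746  354^62=787  354^63=309  354^64=694  354^65=182
  354^66=712  354^67=932  354^68=104  354^69=273  354^70=131
  354^71=461  354^72=156  354^73=878  354^74=665
Found 665 at exponent 74.

74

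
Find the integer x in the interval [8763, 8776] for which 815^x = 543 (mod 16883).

Compute 815^8763 mod 16883 = 14640, then multiply by 815 repeatedly:
  815^8763=14640  815^8764=12202  815^8765=543
Found 543 at exponent 8765.

8765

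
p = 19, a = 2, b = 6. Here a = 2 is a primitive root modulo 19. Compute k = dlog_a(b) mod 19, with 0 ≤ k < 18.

Successive powers of 2 modulo 19:
  2^0=1  2^1=2  2^2=4  2^3=8  2^4=16  2^5=13
  2^6=7  2^7=14  2^8=9  2^9=18  2^10=17  2^11=15
  2^12=11  2^13=3  2^14=6
So 2^14 ≡ 6 (mod 19), giving k = 14.

14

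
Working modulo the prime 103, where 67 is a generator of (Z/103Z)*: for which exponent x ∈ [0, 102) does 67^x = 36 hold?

52

Baby-step giant-step with m = ceil(sqrt(102)) = 11.
Baby table (67^j mod 103 for j=0..10):
  0:1  1:67  2:60  3:3  4:98  5:77  6:9  7:88
  8:25  9:27  10:58
Giant step factor: 67^(-11) ≡ 11 (mod 103).
Scan 36·11^i mod 103 for i = 0, 1, …:
  i=0: 36   i=1: 87   i=2: 30   i=3: 21
  i=4: 25
Match at i=4, j=8: x = 4·11 + 8 = 52.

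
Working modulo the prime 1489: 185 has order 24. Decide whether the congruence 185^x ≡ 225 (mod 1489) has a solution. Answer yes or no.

yes

225 ∈ ⟨185⟩ iff 225^24 ≡ 1 (mod 1489), since |⟨185⟩| = 24.
225^24 mod 1489 = 1.
Since 1 = 1, 225 lies in the subgroup.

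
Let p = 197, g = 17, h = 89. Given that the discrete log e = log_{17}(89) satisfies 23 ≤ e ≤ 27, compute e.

Compute 17^23 mod 197 = 153, then multiply by 17 repeatedly:
  17^23=153  17^24=40  17^25=89
Found 89 at exponent 25.

25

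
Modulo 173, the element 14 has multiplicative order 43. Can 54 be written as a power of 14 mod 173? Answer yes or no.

no

54 ∈ ⟨14⟩ iff 54^43 ≡ 1 (mod 173), since |⟨14⟩| = 43.
54^43 mod 173 = 172.
Since 172 ≠ 1, 54 does not lie in the subgroup.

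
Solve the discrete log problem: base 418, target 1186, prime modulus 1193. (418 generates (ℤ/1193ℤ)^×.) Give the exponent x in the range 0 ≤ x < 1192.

629

Baby-step giant-step with m = ceil(sqrt(1192)) = 35.
Baby table (418^j mod 1193 for j=0..34):
  0:1  1:418  2:546  3:365  4:1059  5:59  6:802  7:3
  8:61  9:445  10:1095  11:791  12:177  13:20  14:9  15:183
  16:142  17:899  18:1180  19:531  20:60  21:27  22:549  23:426
  24:311  25:1154  26:400  27:180  28:81  29:454  30:85  31:933
  32:1076  33:7  34:540
Giant step factor: 418^(-35) ≡ 1139 (mod 1193).
Scan 1186·1139^i mod 1193 for i = 0, 1, …:
  i=0: 1186   i=1: 378   i=2: 1062   i=3: 1109
  i=4: 957   i=5: 814   i=6: 185   i=7: 747
  i=8: 224   i=9: 1027     …   i=16: 1183
  i=17: 540
Match at i=17, j=34: x = 17·35 + 34 = 629.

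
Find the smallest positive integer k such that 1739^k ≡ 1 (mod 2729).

124

The order of 1739 must divide p − 1 = 2728 = 2^3 · 11 · 31.
Divisors: 1, 2, 4, 8, 11, 22, 31, 44, 62, 88, 124, 248, 341, 682, 1364, 2728.
Check each in increasing order: 1739^1 ≡ 1739;  1739^2 ≡ 389;  1739^4 ≡ 1226;  1739^8 ≡ 2126;  1739^11 ≡ 2533;  1739^22 ≡ 210;  1739^31 ≡ 1627;  1739^44 ≡ 436;  1739^62 ≡ 2728;  1739^88 ≡ 1795;  1739^124 ≡ 1.
Smallest exponent giving 1 is 124.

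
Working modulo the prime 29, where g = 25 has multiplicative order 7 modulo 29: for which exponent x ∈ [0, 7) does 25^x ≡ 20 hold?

5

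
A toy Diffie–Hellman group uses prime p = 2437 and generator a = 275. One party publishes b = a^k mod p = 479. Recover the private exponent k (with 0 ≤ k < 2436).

946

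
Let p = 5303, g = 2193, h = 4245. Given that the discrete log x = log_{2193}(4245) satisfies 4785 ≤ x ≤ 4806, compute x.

4793

Compute 2193^4785 mod 5303 = 2613, then multiply by 2193 repeatedly:
  2193^4785=2613  2193^4786=3069  2193^4787=810  2193^4788=5128  2193^4789=3344
  2193^4790=4646  2193^4791=1615  2193^4792=4594  2193^4793=4245
Found 4245 at exponent 4793.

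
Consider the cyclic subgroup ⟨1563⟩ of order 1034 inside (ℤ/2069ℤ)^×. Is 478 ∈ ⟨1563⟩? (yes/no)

no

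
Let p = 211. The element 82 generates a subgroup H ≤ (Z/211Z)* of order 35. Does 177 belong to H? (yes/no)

no

177 ∈ ⟨82⟩ iff 177^35 ≡ 1 (mod 211), since |⟨82⟩| = 35.
177^35 mod 211 = 15.
Since 15 ≠ 1, 177 does not lie in the subgroup.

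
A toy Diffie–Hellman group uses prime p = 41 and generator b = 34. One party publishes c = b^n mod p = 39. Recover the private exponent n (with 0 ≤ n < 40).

Successive powers of 34 modulo 41:
  34^0=1  34^1=34  34^2=8  34^3=26  34^4=23  34^5=3
  34^6=20  34^7=24  34^8=37  34^9=28  34^10=9  34^11=19
  34^12=31  34^13=29  34^14=2  34^15=27  34^16=16  34^17=11
  34^18=5  34^19=6  34^20=40  34^21=7  34^22=33  34^23=15
  34^24=18  34^25=38  34^26=21  34^27=17  34^28=4  34^29=13
  34^30=32  34^31=22  34^32=10  34^33=12  34^34=39
So 34^34 ≡ 39 (mod 41), giving n = 34.

34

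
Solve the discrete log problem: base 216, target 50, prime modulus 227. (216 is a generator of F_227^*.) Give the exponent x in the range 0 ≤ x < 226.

21

Baby-step giant-step with m = ceil(sqrt(226)) = 16.
Baby table (216^j mod 227 for j=0..15):
  0:1  1:216  2:121  3:31  4:113  5:119  6:53  7:98
  8:57  9:54  10:87  11:178  12:85  13:200  14:70  15:138
Giant step factor: 216^(-16) ≡ 16 (mod 227).
Scan 50·16^i mod 227 for i = 0, 1, …:
  i=0: 50   i=1: 119
Match at i=1, j=5: x = 1·16 + 5 = 21.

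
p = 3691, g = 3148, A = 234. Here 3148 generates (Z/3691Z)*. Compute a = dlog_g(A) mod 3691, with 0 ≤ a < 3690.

Baby-step giant-step with m = ceil(sqrt(3690)) = 61.
Baby table (3148^j mod 3691 for j=0..60):
  0:1  1:3148  2:3260  3:1500  4:1211  5:3116  6:2181  7:528
  8:1194  9:1274  10:2126  11:865  12:2753  13:3667  14:1959  15:2962
  16:910  17:464  18:2727  19:3021  20:2092  21:872  22:2643  23:650
  24:1386  25:366  26:576  27:967  28:2732  29:306  30:3628  31:990
  32:1316  33:1466  34:1218  35:3006  36:2855  37:3646  38:2289  39:940
  40:2629  41:870  42:38  43:1512  44:2077  45:1635  46:1726  47:296
  48:1676  49:1609  50:1080  51:429  52:3277  53:3342  54:1266  55:2779
  56:622  57:1826  58:1361  59:2868  60:278
Giant step factor: 3148^(-61) ≡ 1028 (mod 3691).
Scan 234·1028^i mod 3691 for i = 0, 1, …:
  i=0: 234   i=1: 637   i=2: 1529   i=3: 3137
  i=4: 2593   i=5: 702   i=6: 1911   i=7: 896
  i=8: 2029   i=9: 397     …   i=28: 1945
  i=29: 2629
Match at i=29, j=40: a = 29·61 + 40 = 1809.

1809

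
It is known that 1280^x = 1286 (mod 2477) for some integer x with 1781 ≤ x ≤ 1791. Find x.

Compute 1280^1781 mod 2477 = 1553, then multiply by 1280 repeatedly:
  1280^1781=1553  1280^1782=1286
Found 1286 at exponent 1782.

1782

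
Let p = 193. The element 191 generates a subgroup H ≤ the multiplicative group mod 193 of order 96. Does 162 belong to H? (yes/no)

yes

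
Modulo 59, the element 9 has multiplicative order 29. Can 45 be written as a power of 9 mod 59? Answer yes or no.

yes

45 ∈ ⟨9⟩ iff 45^29 ≡ 1 (mod 59), since |⟨9⟩| = 29.
45^29 mod 59 = 1.
Since 1 = 1, 45 lies in the subgroup.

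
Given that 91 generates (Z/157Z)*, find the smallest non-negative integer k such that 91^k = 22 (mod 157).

Baby-step giant-step with m = ceil(sqrt(156)) = 13.
Baby table (91^j mod 157 for j=0..12):
  0:1  1:91  2:117  3:128  4:30  5:61  6:56  7:72
  8:115  9:103  10:110  11:119  12:153
Giant step factor: 91^(-13) ≡ 135 (mod 157).
Scan 22·135^i mod 157 for i = 0, 1, …:
  i=0: 22   i=1: 144   i=2: 129   i=3: 145
  i=4: 107   i=5: 1
Match at i=5, j=0: k = 5·13 + 0 = 65.

65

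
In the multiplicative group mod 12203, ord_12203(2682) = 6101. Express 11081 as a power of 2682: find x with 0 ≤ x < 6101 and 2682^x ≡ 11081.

4494

Baby-step giant-step with m = ceil(sqrt(6101)) = 79.
Baby table (2682^j mod 12203 for j=0..78):
  0:1  1:2682  2:5557  3:4011  4:6659  5:6449  6:4567  7:9085
  8:8782  9:1534  10:1777  11:6744  12:2562  13:995  14:8336  15:1256
  16:564  17:11679  18:10180  19:4649  20:9355  21:742  22:955  23:10883
  24:10833  25:10966  26:1582  27:8483  28:5014  29:12045  30:3349  31:610
  32:818  33:9539  34:6110  35:10594  36:4524  37:3586  38:1688  39:12106
  40:8312  41:10106  42:1429  43:836  44:9003  45:8512  46:9574  47:2356
  48:9841  49:10676  50:4794  51:7749  52:1109  53:9009  54:198  55:6307
  56:2016  57:983  58:558  59:7790  60:1244  61:4989  62:6010  63:10860
  64:10162  65:5185  66:6953  67:1762  68:3123  69:4628  70:1845  71:6075
  72:2145  73:5277  74:9637  75:480  76:6045  77:7106  78:9409
Giant step factor: 2682^(-79) ≡ 8187 (mod 12203).
Scan 11081·8187^i mod 12203 for i = 0, 1, …:
  i=0: 11081   i=1: 3045   i=2: 10889   i=3: 5328
  i=4: 6814   i=5: 6305   i=6: 345   i=7: 5622
  i=8: 9801   i=9: 6062     …   i=55: 823
  i=56: 1845
Match at i=56, j=70: x = 56·79 + 70 = 4494.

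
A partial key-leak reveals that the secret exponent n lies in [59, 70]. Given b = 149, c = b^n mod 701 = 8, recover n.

Compute 149^59 mod 701 = 463, then multiply by 149 repeatedly:
  149^59=463  149^60=289  149^61=300  149^62=537  149^63=99
  149^64=30  149^65=264  149^66=80  149^67=3  149^68=447
  149^69=8
Found 8 at exponent 69.

69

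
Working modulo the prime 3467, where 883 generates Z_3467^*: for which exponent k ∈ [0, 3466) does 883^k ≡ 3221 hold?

Baby-step giant-step with m = ceil(sqrt(3466)) = 59.
Baby table (883^j mod 3467 for j=0..58):
  0:1  1:883  2:3081  3:2395  4:3382  5:1219  6:1607  7:978
  8:291  9:395  10:2085  11:78  12:3001  13:1095  14:3059  15:304
  16:1473  17:534  18:10  19:1896  20:3074  21:3148  22:2617  23:1789
  24:2202  25:2846  26:2910  27:483  28:48  29:780  30:2274  31:549
  32:2854  33:3040  34:862  35:1873  36:100  37:1625  38:3004  39:277
  40:1901  41:555  42:1218  43:724  44:1364  45:1363  46:480  47:866
  48:1938  49:2023  50:804  51:2664  52:1686  53:1395  54:1000  55:2382
  56:2304  57:2770  58:1675
Giant step factor: 883^(-59) ≡ 248 (mod 3467).
Scan 3221·248^i mod 3467 for i = 0, 1, …:
  i=0: 3221   i=1: 1398   i=2: 4   i=3: 992
  i=4: 3326   i=5: 3169   i=6: 2370   i=7: 1837
  i=8: 1399   i=9: 252     …   i=49: 171
  i=50: 804
Match at i=50, j=50: k = 50·59 + 50 = 3000.

3000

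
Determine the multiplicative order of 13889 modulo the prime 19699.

3283

The order of 13889 must divide p − 1 = 19698 = 2 · 3 · 7^2 · 67.
Divisors: 1, 2, 3, 6, 7, 14, 21, 42, 49, 67, 98, 134, 147, 201, 294, 402, 469, 938, 1407, 2814, 3283, 6566, 9849, 19698.
Check each in increasing order: 13889^1 ≡ 13889;  13889^2 ≡ 11713;  13889^3 ≡ 7515;  13889^6 ≡ 17891;  13889^7 ≡ 4913;  13889^14 ≡ 6294;  13889^21 ≡ 14691;  13889^42 ≡ 3237;  13889^49 ≡ 6288;  13889^67 ≡ 8211;  13889^98 ≡ 3051;  13889^134 ≡ 10543;  13889^147 ≡ 17561;  13889^201 ≡ 11167;  13889^294 ≡ 876;  13889^402 ≡ 7219;  13889^469 ≡ 918;  13889^938 ≡ 15366;  13889^1407 ≡ 1504;  13889^2814 ≡ 16330;  13889^3283 ≡ 1.
Smallest exponent giving 1 is 3283.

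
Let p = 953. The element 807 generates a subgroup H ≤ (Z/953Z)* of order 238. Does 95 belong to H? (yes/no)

yes

95 ∈ ⟨807⟩ iff 95^238 ≡ 1 (mod 953), since |⟨807⟩| = 238.
95^238 mod 953 = 1.
Since 1 = 1, 95 lies in the subgroup.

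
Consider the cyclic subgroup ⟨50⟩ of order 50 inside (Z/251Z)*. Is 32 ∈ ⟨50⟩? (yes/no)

yes

32 ∈ ⟨50⟩ iff 32^50 ≡ 1 (mod 251), since |⟨50⟩| = 50.
32^50 mod 251 = 1.
Since 1 = 1, 32 lies in the subgroup.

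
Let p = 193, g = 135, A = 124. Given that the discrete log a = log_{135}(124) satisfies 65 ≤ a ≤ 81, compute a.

78

Compute 135^65 mod 193 = 146, then multiply by 135 repeatedly:
  135^65=146  135^66=24  135^67=152  135^68=62  135^69=71
  135^70=128  135^71=103  135^72=9  135^73=57  135^74=168
  135^75=99  135^76=48  135^77=111  135^78=124
Found 124 at exponent 78.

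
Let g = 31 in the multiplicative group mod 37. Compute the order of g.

4

The order of 31 must divide p − 1 = 36 = 2^2 · 3^2.
Divisors: 1, 2, 3, 4, 6, 9, 12, 18, 36.
Check each in increasing order: 31^1 ≡ 31;  31^2 ≡ 36;  31^3 ≡ 6;  31^4 ≡ 1.
Smallest exponent giving 1 is 4.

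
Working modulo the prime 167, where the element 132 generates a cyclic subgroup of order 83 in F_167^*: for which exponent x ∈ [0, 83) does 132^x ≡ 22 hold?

48

Baby-step giant-step with m = ceil(sqrt(83)) = 10.
Baby table (132^j mod 167 for j=0..9):
  0:1  1:132  2:56  3:44  4:130  5:126  6:99  7:42
  8:33  9:14
Giant step factor: 132^(-10) ≡ 76 (mod 167).
Scan 22·76^i mod 167 for i = 0, 1, …:
  i=0: 22   i=1: 2   i=2: 152   i=3: 29
  i=4: 33
Match at i=4, j=8: x = 4·10 + 8 = 48.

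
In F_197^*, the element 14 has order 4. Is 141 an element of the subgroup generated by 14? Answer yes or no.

no

141 ∈ ⟨14⟩ iff 141^4 ≡ 1 (mod 197), since |⟨14⟩| = 4.
141^4 mod 197 = 59.
Since 59 ≠ 1, 141 does not lie in the subgroup.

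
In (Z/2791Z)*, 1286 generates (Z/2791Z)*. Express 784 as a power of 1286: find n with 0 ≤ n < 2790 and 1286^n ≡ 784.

970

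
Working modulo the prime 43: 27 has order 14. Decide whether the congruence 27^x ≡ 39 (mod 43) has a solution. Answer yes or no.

⟨27⟩ has order 14; its elements mod 43 are {1, 2, 4, 8, 11, 16, 21, 22, 27, 32, 35, 39, 41, 42}.
39 is in this set.

yes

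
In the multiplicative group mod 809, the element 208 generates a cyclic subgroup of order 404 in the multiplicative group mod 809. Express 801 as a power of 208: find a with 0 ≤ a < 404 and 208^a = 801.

193

Baby-step giant-step with m = ceil(sqrt(404)) = 21.
Baby table (208^j mod 809 for j=0..20):
  0:1  1:208  2:387  3:405  4:104  5:598  6:607  7:52
  8:299  9:708  10:26  11:554  12:354  13:13  14:277  15:177
  16:411  17:543  18:493  19:610  20:676
Giant step factor: 208^(-21) ≡ 128 (mod 809).
Scan 801·128^i mod 809 for i = 0, 1, …:
  i=0: 801   i=1: 594   i=2: 795   i=3: 635
  i=4: 380   i=5: 100   i=6: 665   i=7: 175
  i=8: 557   i=9: 104
Match at i=9, j=4: a = 9·21 + 4 = 193.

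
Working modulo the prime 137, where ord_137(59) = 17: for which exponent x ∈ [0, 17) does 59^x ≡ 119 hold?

Successive powers of 59 modulo 137:
  59^0=1  59^1=59  59^2=56  59^3=16  59^4=122  59^5=74
  59^6=119
So 59^6 ≡ 119 (mod 137), giving x = 6.

6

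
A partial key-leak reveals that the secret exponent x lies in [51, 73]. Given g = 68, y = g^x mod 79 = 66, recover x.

59

Compute 68^51 mod 79 = 41, then multiply by 68 repeatedly:
  68^51=41  68^52=23  68^53=63  68^54=18  68^55=39
  68^56=45  68^57=58  68^58=73  68^59=66
Found 66 at exponent 59.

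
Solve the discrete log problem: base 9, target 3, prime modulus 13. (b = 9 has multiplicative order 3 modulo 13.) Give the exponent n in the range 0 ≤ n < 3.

Successive powers of 9 modulo 13:
  9^0=1  9^1=9  9^2=3
So 9^2 ≡ 3 (mod 13), giving n = 2.

2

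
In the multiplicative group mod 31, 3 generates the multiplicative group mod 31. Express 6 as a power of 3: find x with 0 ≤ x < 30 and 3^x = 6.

25

Successive powers of 3 modulo 31:
  3^0=1  3^1=3  3^2=9  3^3=27  3^4=19  3^5=26
  3^6=16  3^7=17  3^8=20  3^9=29  3^10=25  3^11=13
  3^12=8  3^13=24  3^14=10  3^15=30  3^16=28  3^17=22
  3^18=4  3^19=12  3^20=5  3^21=15  3^22=14  3^23=11
  3^24=2  3^25=6
So 3^25 ≡ 6 (mod 31), giving x = 25.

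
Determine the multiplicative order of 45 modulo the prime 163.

162

The order of 45 must divide p − 1 = 162 = 2 · 3^4.
Divisors: 1, 2, 3, 6, 9, 18, 27, 54, 81, 162.
Check each in increasing order: 45^1 ≡ 45;  45^2 ≡ 69;  45^3 ≡ 8;  45^6 ≡ 64;  45^9 ≡ 23;  45^18 ≡ 40;  45^27 ≡ 105;  45^54 ≡ 104;  45^81 ≡ 162;  45^162 ≡ 1.
Smallest exponent giving 1 is 162.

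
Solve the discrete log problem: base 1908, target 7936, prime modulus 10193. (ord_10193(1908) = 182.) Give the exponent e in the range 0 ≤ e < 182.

178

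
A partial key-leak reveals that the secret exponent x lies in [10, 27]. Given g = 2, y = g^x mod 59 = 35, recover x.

Compute 2^10 mod 59 = 21, then multiply by 2 repeatedly:
  2^10=21  2^11=42  2^12=25  2^13=50  2^14=41
  2^15=23  2^16=46  2^17=33  2^18=7  2^19=14
  2^20=28  2^21=56  2^22=53  2^23=47  2^24=35
Found 35 at exponent 24.

24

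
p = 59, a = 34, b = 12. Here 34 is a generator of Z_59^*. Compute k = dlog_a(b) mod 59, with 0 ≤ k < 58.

14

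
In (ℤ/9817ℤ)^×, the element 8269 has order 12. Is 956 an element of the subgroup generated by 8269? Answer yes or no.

yes

956 ∈ ⟨8269⟩ iff 956^12 ≡ 1 (mod 9817), since |⟨8269⟩| = 12.
956^12 mod 9817 = 1.
Since 1 = 1, 956 lies in the subgroup.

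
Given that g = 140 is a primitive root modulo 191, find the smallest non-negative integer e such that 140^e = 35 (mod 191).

29

Successive powers of 140 modulo 191:
  140^0=1  140^1=140  140^2=118  140^3=94  140^4=172  140^5=14
  140^6=50  140^7=124  140^8=170  140^9=116  140^10=5  140^11=127
  140^12=17  140^13=88  140^14=96  140^15=70  140^16=59  140^17=47
  140^18=86  140^19=7  140^20=25  140^21=62  140^22=85  140^23=58
  140^24=98  140^25=159  140^26=104  140^27=44  140^28=48  140^29=35
So 140^29 ≡ 35 (mod 191), giving e = 29.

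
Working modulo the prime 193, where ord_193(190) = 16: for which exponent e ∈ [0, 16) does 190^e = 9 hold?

Successive powers of 190 modulo 193:
  190^0=1  190^1=190  190^2=9
So 190^2 ≡ 9 (mod 193), giving e = 2.

2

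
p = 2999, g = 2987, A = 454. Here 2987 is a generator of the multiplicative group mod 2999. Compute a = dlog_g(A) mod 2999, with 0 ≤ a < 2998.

Baby-step giant-step with m = ceil(sqrt(2998)) = 55.
Baby table (2987^j mod 2999 for j=0..54):
  0:1  1:2987  2:144  3:1271  4:2742  5:85  6:1979  7:244
  8:71  9:2147  10:1227  11:271  12:2746  13:37  14:2555  15:2329
  16:2042  17:2487  18:146  19:1247  20:31  21:2627  22:1465  23:414
  24:1030  25:2635  26:1369  27:1566  28:2201  29:579  30:2049  31:2403
  32:1154  33:1147  34:1231  35:223  36:323  37:2122  38:1527  39:2669
  40:961  41:464  42:430  43:838  44:1940  45:712  46:453  47:562
  48:2253  49:2954  50:540  51:2517  52:2785  53:2568  54:2173
Giant step factor: 2987^(-55) ≡ 2019 (mod 2999).
Scan 454·2019^i mod 2999 for i = 0, 1, …:
  i=0: 454   i=1: 1931   i=2: 2988   i=3: 1783
  i=4: 1077   i=5: 188   i=6: 1698   i=7: 405
  i=8: 1967   i=9: 697   i=10: 712
Match at i=10, j=45: a = 10·55 + 45 = 595.

595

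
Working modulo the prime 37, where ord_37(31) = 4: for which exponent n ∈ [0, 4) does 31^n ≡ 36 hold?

2

Successive powers of 31 modulo 37:
  31^0=1  31^1=31  31^2=36
So 31^2 ≡ 36 (mod 37), giving n = 2.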